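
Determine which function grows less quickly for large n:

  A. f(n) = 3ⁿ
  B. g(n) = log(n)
B

f(n) = 3ⁿ is O(3ⁿ), while g(n) = log(n) is O(log n).
Since O(log n) grows slower than O(3ⁿ), g(n) is dominated.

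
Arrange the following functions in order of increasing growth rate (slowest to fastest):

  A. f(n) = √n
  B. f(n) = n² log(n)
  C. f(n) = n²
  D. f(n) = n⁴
A < C < B < D

Comparing growth rates:
A = √n is O(√n)
C = n² is O(n²)
B = n² log(n) is O(n² log n)
D = n⁴ is O(n⁴)

Therefore, the order from slowest to fastest is: A < C < B < D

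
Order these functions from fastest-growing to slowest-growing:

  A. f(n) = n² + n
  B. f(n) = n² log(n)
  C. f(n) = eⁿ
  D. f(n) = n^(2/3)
C > B > A > D

Comparing growth rates:
C = eⁿ is O(eⁿ)
B = n² log(n) is O(n² log n)
A = n² + n is O(n²)
D = n^(2/3) is O(n^(2/3))

Therefore, the order from fastest to slowest is: C > B > A > D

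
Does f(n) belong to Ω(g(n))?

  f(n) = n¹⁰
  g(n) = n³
True

f(n) = n¹⁰ is O(n¹⁰), and g(n) = n³ is O(n³).
Since O(n¹⁰) grows at least as fast as O(n³), f(n) = Ω(g(n)) is true.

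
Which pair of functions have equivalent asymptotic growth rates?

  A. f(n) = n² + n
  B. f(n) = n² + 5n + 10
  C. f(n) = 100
A and B

Examining each function:
  A. n² + n is O(n²)
  B. n² + 5n + 10 is O(n²)
  C. 100 is O(1)

Functions A and B both have the same complexity class.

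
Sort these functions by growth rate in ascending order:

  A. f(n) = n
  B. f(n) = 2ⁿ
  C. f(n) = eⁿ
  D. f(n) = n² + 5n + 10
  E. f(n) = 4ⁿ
A < D < B < C < E

Comparing growth rates:
A = n is O(n)
D = n² + 5n + 10 is O(n²)
B = 2ⁿ is O(2ⁿ)
C = eⁿ is O(eⁿ)
E = 4ⁿ is O(4ⁿ)

Therefore, the order from slowest to fastest is: A < D < B < C < E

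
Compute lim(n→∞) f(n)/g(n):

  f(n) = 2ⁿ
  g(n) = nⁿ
0

Since 2ⁿ (O(2ⁿ)) grows slower than nⁿ (O(nⁿ)),
the ratio f(n)/g(n) → 0 as n → ∞.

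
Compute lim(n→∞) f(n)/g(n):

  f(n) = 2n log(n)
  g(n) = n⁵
0

Since 2n log(n) (O(n log n)) grows slower than n⁵ (O(n⁵)),
the ratio f(n)/g(n) → 0 as n → ∞.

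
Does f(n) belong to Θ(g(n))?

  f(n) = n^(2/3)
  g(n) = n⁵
False

f(n) = n^(2/3) is O(n^(2/3)), and g(n) = n⁵ is O(n⁵).
Since they have different growth rates, f(n) = Θ(g(n)) is false.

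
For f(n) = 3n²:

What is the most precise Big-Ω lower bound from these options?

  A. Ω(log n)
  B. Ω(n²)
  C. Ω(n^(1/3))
B

f(n) = 3n² is Ω(n²).
All listed options are valid Big-Ω bounds (lower bounds),
but Ω(n²) is the tightest (largest valid bound).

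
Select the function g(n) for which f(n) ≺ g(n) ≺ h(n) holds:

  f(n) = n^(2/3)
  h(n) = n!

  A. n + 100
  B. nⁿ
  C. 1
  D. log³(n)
A

We need g(n) with n^(2/3) = o(g(n)) and g(n) = o(n!), i.e. O(n^(2/3)) ≺ g ≺ O(n!).
Check each option:
  A. n + 100 — O(n) is strictly between O(n^(2/3)) and O(n!) ✓
  B. nⁿ — O(nⁿ) does not grow strictly slower than h(n)
  C. 1 — O(1) does not grow strictly faster than f(n)
  D. log³(n) — O(log³ n) does not grow strictly faster than f(n)

Only option A (n + 100) lies strictly between.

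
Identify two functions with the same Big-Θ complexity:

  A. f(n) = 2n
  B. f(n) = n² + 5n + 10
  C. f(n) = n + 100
A and C

Examining each function:
  A. 2n is O(n)
  B. n² + 5n + 10 is O(n²)
  C. n + 100 is O(n)

Functions A and C both have the same complexity class.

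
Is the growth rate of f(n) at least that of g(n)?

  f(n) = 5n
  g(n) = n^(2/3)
True

f(n) = 5n is O(n), and g(n) = n^(2/3) is O(n^(2/3)).
Since O(n) grows at least as fast as O(n^(2/3)), f(n) = Ω(g(n)) is true.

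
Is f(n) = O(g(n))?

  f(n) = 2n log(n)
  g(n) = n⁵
True

f(n) = 2n log(n) is O(n log n), and g(n) = n⁵ is O(n⁵).
Since O(n log n) ⊆ O(n⁵) (f grows no faster than g), f(n) = O(g(n)) is true.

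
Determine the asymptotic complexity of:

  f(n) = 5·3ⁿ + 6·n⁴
O(3ⁿ)

The dominant term in 5·3ⁿ + 6·n⁴ is 5·3ⁿ, which is Θ(3ⁿ).
Lower-order terms (6·n⁴) are asymptotically negligible.
Constants are absorbed, so the tightest bound is O(3ⁿ).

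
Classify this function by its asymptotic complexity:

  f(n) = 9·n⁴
O(n⁴)

The dominant term in 9·n⁴ is 9·n⁴, which is Θ(n⁴).
Constants are absorbed, so the tightest bound is O(n⁴).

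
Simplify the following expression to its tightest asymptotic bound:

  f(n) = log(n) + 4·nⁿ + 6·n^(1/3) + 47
Θ(nⁿ)

Order the terms by growth rate: 47 ≺ log(n) ≺ 6·n^(1/3) ≺ 4·nⁿ.
The fastest-growing term 4·nⁿ dominates as n → ∞; dropping its constant factor gives Θ(nⁿ).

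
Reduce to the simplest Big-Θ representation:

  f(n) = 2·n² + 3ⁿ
Θ(3ⁿ)

Order the terms by growth rate: 2·n² ≺ 3ⁿ.
The fastest-growing term 3ⁿ dominates as n → ∞; dropping its constant factor gives Θ(3ⁿ).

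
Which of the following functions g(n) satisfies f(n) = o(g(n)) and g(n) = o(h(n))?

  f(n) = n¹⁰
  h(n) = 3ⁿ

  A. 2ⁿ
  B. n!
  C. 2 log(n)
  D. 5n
A

We need g(n) with n¹⁰ = o(g(n)) and g(n) = o(3ⁿ), i.e. O(n¹⁰) ≺ g ≺ O(3ⁿ).
Check each option:
  A. 2ⁿ — O(2ⁿ) is strictly between O(n¹⁰) and O(3ⁿ) ✓
  B. n! — O(n!) does not grow strictly slower than h(n)
  C. 2 log(n) — O(log n) does not grow strictly faster than f(n)
  D. 5n — O(n) does not grow strictly faster than f(n)

Only option A (2ⁿ) lies strictly between.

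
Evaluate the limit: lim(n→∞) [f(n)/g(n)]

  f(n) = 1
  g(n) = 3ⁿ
0

Since 1 (O(1)) grows slower than 3ⁿ (O(3ⁿ)),
the ratio f(n)/g(n) → 0 as n → ∞.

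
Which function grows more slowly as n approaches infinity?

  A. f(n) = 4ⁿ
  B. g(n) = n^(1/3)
B

f(n) = 4ⁿ is O(4ⁿ), while g(n) = n^(1/3) is O(n^(1/3)).
Since O(n^(1/3)) grows slower than O(4ⁿ), g(n) is dominated.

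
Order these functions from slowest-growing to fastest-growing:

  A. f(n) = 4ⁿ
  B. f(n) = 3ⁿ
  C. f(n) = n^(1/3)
C < B < A

Comparing growth rates:
C = n^(1/3) is O(n^(1/3))
B = 3ⁿ is O(3ⁿ)
A = 4ⁿ is O(4ⁿ)

Therefore, the order from slowest to fastest is: C < B < A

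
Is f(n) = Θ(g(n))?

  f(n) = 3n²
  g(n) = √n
False

f(n) = 3n² is O(n²), and g(n) = √n is O(√n).
Since they have different growth rates, f(n) = Θ(g(n)) is false.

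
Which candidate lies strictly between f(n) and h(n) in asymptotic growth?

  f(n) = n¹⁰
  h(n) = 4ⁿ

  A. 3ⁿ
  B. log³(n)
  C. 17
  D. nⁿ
A

We need g(n) with n¹⁰ = o(g(n)) and g(n) = o(4ⁿ), i.e. O(n¹⁰) ≺ g ≺ O(4ⁿ).
Check each option:
  A. 3ⁿ — O(3ⁿ) is strictly between O(n¹⁰) and O(4ⁿ) ✓
  B. log³(n) — O(log³ n) does not grow strictly faster than f(n)
  C. 17 — O(1) does not grow strictly faster than f(n)
  D. nⁿ — O(nⁿ) does not grow strictly slower than h(n)

Only option A (3ⁿ) lies strictly between.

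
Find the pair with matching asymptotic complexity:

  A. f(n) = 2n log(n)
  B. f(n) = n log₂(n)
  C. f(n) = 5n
A and B

Examining each function:
  A. 2n log(n) is O(n log n)
  B. n log₂(n) is O(n log n)
  C. 5n is O(n)

Functions A and B both have the same complexity class.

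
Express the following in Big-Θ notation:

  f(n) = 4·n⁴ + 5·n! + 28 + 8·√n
Θ(n!)

Order the terms by growth rate: 28 ≺ 8·√n ≺ 4·n⁴ ≺ 5·n!.
The fastest-growing term 5·n! dominates as n → ∞; dropping its constant factor gives Θ(n!).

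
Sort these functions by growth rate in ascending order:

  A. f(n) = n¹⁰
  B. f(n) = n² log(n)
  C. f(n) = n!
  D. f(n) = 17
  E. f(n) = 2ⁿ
D < B < A < E < C

Comparing growth rates:
D = 17 is O(1)
B = n² log(n) is O(n² log n)
A = n¹⁰ is O(n¹⁰)
E = 2ⁿ is O(2ⁿ)
C = n! is O(n!)

Therefore, the order from slowest to fastest is: D < B < A < E < C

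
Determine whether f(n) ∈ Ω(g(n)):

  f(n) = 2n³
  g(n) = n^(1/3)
True

f(n) = 2n³ is O(n³), and g(n) = n^(1/3) is O(n^(1/3)).
Since O(n³) grows at least as fast as O(n^(1/3)), f(n) = Ω(g(n)) is true.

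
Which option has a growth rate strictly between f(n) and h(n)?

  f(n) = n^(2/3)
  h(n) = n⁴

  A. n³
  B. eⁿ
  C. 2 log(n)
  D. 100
A

We need g(n) with n^(2/3) = o(g(n)) and g(n) = o(n⁴), i.e. O(n^(2/3)) ≺ g ≺ O(n⁴).
Check each option:
  A. n³ — O(n³) is strictly between O(n^(2/3)) and O(n⁴) ✓
  B. eⁿ — O(eⁿ) does not grow strictly slower than h(n)
  C. 2 log(n) — O(log n) does not grow strictly faster than f(n)
  D. 100 — O(1) does not grow strictly faster than f(n)

Only option A (n³) lies strictly between.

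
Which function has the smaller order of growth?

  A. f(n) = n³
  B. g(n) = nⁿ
A

f(n) = n³ is O(n³), while g(n) = nⁿ is O(nⁿ).
Since O(n³) grows slower than O(nⁿ), f(n) is dominated.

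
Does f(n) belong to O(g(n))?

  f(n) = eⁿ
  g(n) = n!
True

f(n) = eⁿ is O(eⁿ), and g(n) = n! is O(n!).
Since O(eⁿ) ⊆ O(n!) (f grows no faster than g), f(n) = O(g(n)) is true.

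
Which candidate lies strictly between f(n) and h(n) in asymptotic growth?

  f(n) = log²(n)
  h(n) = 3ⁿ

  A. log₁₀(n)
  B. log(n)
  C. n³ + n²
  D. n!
C

We need g(n) with log²(n) = o(g(n)) and g(n) = o(3ⁿ), i.e. O(log² n) ≺ g ≺ O(3ⁿ).
Check each option:
  A. log₁₀(n) — O(log n) does not grow strictly faster than f(n)
  B. log(n) — O(log n) does not grow strictly faster than f(n)
  C. n³ + n² — O(n³) is strictly between O(log² n) and O(3ⁿ) ✓
  D. n! — O(n!) does not grow strictly slower than h(n)

Only option C (n³ + n²) lies strictly between.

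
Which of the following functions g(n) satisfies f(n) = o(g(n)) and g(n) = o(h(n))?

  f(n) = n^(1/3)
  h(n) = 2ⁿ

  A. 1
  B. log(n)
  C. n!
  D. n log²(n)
D

We need g(n) with n^(1/3) = o(g(n)) and g(n) = o(2ⁿ), i.e. O(n^(1/3)) ≺ g ≺ O(2ⁿ).
Check each option:
  A. 1 — O(1) does not grow strictly faster than f(n)
  B. log(n) — O(log n) does not grow strictly faster than f(n)
  C. n! — O(n!) does not grow strictly slower than h(n)
  D. n log²(n) — O(n log² n) is strictly between O(n^(1/3)) and O(2ⁿ) ✓

Only option D (n log²(n)) lies strictly between.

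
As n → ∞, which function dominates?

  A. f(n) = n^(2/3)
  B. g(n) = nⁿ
B

f(n) = n^(2/3) is O(n^(2/3)), while g(n) = nⁿ is O(nⁿ).
Since O(nⁿ) grows faster than O(n^(2/3)), g(n) dominates.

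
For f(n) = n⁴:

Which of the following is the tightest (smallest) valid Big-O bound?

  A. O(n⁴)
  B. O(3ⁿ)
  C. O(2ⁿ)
A

f(n) = n⁴ is O(n⁴).
All listed options are valid Big-O bounds (upper bounds),
but O(n⁴) is the tightest (smallest valid bound).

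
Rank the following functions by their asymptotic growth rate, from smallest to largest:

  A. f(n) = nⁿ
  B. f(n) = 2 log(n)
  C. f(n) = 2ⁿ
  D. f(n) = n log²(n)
B < D < C < A

Comparing growth rates:
B = 2 log(n) is O(log n)
D = n log²(n) is O(n log² n)
C = 2ⁿ is O(2ⁿ)
A = nⁿ is O(nⁿ)

Therefore, the order from slowest to fastest is: B < D < C < A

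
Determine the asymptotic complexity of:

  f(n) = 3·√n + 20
O(√n)

The dominant term in 3·√n + 20 is 3·√n, which is Θ(√n).
Lower-order terms (20) are asymptotically negligible.
Constants are absorbed, so the tightest bound is O(√n).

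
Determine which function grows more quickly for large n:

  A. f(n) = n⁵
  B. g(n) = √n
A

f(n) = n⁵ is O(n⁵), while g(n) = √n is O(√n).
Since O(n⁵) grows faster than O(√n), f(n) dominates.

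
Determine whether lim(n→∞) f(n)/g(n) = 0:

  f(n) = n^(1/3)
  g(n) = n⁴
True

f(n) = n^(1/3) is O(n^(1/3)), and g(n) = n⁴ is O(n⁴).
Since O(n^(1/3)) grows strictly slower than O(n⁴), f(n) = o(g(n)) is true.
This means lim(n→∞) f(n)/g(n) = 0.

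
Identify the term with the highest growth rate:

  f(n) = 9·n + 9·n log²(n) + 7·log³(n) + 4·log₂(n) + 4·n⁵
4·n⁵

Looking at each term:
  - 9·n is O(n)
  - 9·n log²(n) is O(n log² n)
  - 7·log³(n) is O(log³ n)
  - 4·log₂(n) is O(log n)
  - 4·n⁵ is O(n⁵)

The term 4·n⁵ (O(n⁵)) grows fastest and dominates all others.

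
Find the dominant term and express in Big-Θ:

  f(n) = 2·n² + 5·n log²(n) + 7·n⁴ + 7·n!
Θ(n!)

Order the terms by growth rate: 5·n log²(n) ≺ 2·n² ≺ 7·n⁴ ≺ 7·n!.
The fastest-growing term 7·n! dominates as n → ∞; dropping its constant factor gives Θ(n!).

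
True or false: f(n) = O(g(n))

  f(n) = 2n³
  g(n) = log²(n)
False

f(n) = 2n³ is O(n³), and g(n) = log²(n) is O(log² n).
Since O(n³) grows faster than O(log² n), f(n) = O(g(n)) is false.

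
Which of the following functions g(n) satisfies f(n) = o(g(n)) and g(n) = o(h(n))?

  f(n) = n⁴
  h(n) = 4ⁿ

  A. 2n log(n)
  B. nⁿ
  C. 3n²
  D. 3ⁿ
D

We need g(n) with n⁴ = o(g(n)) and g(n) = o(4ⁿ), i.e. O(n⁴) ≺ g ≺ O(4ⁿ).
Check each option:
  A. 2n log(n) — O(n log n) does not grow strictly faster than f(n)
  B. nⁿ — O(nⁿ) does not grow strictly slower than h(n)
  C. 3n² — O(n²) does not grow strictly faster than f(n)
  D. 3ⁿ — O(3ⁿ) is strictly between O(n⁴) and O(4ⁿ) ✓

Only option D (3ⁿ) lies strictly between.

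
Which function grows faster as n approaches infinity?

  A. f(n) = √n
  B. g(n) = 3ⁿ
B

f(n) = √n is O(√n), while g(n) = 3ⁿ is O(3ⁿ).
Since O(3ⁿ) grows faster than O(√n), g(n) dominates.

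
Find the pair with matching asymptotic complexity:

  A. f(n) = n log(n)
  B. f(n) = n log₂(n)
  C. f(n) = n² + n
A and B

Examining each function:
  A. n log(n) is O(n log n)
  B. n log₂(n) is O(n log n)
  C. n² + n is O(n²)

Functions A and B both have the same complexity class.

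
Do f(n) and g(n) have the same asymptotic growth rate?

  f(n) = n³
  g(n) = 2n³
True

f(n) = n³ and g(n) = 2n³ are both O(n³).
Since they have the same asymptotic growth rate, f(n) = Θ(g(n)) is true.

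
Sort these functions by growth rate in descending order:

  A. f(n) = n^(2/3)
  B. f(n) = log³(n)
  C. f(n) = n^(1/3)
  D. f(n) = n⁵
D > A > C > B

Comparing growth rates:
D = n⁵ is O(n⁵)
A = n^(2/3) is O(n^(2/3))
C = n^(1/3) is O(n^(1/3))
B = log³(n) is O(log³ n)

Therefore, the order from fastest to slowest is: D > A > C > B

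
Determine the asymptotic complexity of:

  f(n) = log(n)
O(log n)

The dominant term in log(n) is log(n), which is Θ(log n).
Constants are absorbed, so the tightest bound is O(log n).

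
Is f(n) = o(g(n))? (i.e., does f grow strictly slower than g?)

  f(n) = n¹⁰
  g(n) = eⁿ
True

f(n) = n¹⁰ is O(n¹⁰), and g(n) = eⁿ is O(eⁿ).
Since O(n¹⁰) grows strictly slower than O(eⁿ), f(n) = o(g(n)) is true.
This means lim(n→∞) f(n)/g(n) = 0.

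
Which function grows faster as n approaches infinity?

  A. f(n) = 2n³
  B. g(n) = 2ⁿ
B

f(n) = 2n³ is O(n³), while g(n) = 2ⁿ is O(2ⁿ).
Since O(2ⁿ) grows faster than O(n³), g(n) dominates.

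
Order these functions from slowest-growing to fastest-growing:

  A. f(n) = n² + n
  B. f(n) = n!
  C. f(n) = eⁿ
A < C < B

Comparing growth rates:
A = n² + n is O(n²)
C = eⁿ is O(eⁿ)
B = n! is O(n!)

Therefore, the order from slowest to fastest is: A < C < B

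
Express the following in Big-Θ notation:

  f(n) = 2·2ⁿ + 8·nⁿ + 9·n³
Θ(nⁿ)

Order the terms by growth rate: 9·n³ ≺ 2·2ⁿ ≺ 8·nⁿ.
The fastest-growing term 8·nⁿ dominates as n → ∞; dropping its constant factor gives Θ(nⁿ).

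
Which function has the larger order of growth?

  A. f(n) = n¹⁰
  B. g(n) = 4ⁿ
B

f(n) = n¹⁰ is O(n¹⁰), while g(n) = 4ⁿ is O(4ⁿ).
Since O(4ⁿ) grows faster than O(n¹⁰), g(n) dominates.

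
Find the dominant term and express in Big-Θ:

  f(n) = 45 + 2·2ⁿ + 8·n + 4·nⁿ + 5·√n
Θ(nⁿ)

Order the terms by growth rate: 45 ≺ 5·√n ≺ 8·n ≺ 2·2ⁿ ≺ 4·nⁿ.
The fastest-growing term 4·nⁿ dominates as n → ∞; dropping its constant factor gives Θ(nⁿ).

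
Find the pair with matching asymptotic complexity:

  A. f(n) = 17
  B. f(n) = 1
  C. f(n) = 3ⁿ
A and B

Examining each function:
  A. 17 is O(1)
  B. 1 is O(1)
  C. 3ⁿ is O(3ⁿ)

Functions A and B both have the same complexity class.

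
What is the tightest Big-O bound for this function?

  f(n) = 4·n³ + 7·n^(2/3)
O(n³)

The dominant term in 4·n³ + 7·n^(2/3) is 4·n³, which is Θ(n³).
Lower-order terms (7·n^(2/3)) are asymptotically negligible.
Constants are absorbed, so the tightest bound is O(n³).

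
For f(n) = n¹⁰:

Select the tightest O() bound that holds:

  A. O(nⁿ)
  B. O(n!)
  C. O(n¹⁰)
C

f(n) = n¹⁰ is O(n¹⁰).
All listed options are valid Big-O bounds (upper bounds),
but O(n¹⁰) is the tightest (smallest valid bound).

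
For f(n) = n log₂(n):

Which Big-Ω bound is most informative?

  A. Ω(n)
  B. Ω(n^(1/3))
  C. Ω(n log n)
C

f(n) = n log₂(n) is Ω(n log n).
All listed options are valid Big-Ω bounds (lower bounds),
but Ω(n log n) is the tightest (largest valid bound).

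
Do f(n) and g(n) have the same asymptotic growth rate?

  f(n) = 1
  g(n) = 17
True

f(n) = 1 and g(n) = 17 are both O(1).
Since they have the same asymptotic growth rate, f(n) = Θ(g(n)) is true.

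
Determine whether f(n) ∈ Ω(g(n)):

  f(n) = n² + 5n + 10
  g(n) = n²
True

f(n) = n² + 5n + 10 and g(n) = n² are both O(n²).
Big-Ω permits equal growth rates (f ≥ c·g for some c > 0), so f(n) = Ω(g(n)) is true.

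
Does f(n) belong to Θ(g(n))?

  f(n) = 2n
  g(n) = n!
False

f(n) = 2n is O(n), and g(n) = n! is O(n!).
Since they have different growth rates, f(n) = Θ(g(n)) is false.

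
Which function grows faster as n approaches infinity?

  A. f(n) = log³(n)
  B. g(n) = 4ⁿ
B

f(n) = log³(n) is O(log³ n), while g(n) = 4ⁿ is O(4ⁿ).
Since O(4ⁿ) grows faster than O(log³ n), g(n) dominates.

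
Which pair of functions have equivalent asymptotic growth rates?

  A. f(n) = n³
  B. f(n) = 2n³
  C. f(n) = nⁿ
A and B

Examining each function:
  A. n³ is O(n³)
  B. 2n³ is O(n³)
  C. nⁿ is O(nⁿ)

Functions A and B both have the same complexity class.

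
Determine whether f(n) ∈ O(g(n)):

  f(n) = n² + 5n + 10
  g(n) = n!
True

f(n) = n² + 5n + 10 is O(n²), and g(n) = n! is O(n!).
Since O(n²) ⊆ O(n!) (f grows no faster than g), f(n) = O(g(n)) is true.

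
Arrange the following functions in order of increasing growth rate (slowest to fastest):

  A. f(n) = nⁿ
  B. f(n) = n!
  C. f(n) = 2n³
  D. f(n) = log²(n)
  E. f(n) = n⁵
D < C < E < B < A

Comparing growth rates:
D = log²(n) is O(log² n)
C = 2n³ is O(n³)
E = n⁵ is O(n⁵)
B = n! is O(n!)
A = nⁿ is O(nⁿ)

Therefore, the order from slowest to fastest is: D < C < E < B < A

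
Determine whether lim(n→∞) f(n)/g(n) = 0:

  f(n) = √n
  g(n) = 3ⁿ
True

f(n) = √n is O(√n), and g(n) = 3ⁿ is O(3ⁿ).
Since O(√n) grows strictly slower than O(3ⁿ), f(n) = o(g(n)) is true.
This means lim(n→∞) f(n)/g(n) = 0.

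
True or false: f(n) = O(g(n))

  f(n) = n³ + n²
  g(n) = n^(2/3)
False

f(n) = n³ + n² is O(n³), and g(n) = n^(2/3) is O(n^(2/3)).
Since O(n³) grows faster than O(n^(2/3)), f(n) = O(g(n)) is false.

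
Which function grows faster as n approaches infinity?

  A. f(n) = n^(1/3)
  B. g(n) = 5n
B

f(n) = n^(1/3) is O(n^(1/3)), while g(n) = 5n is O(n).
Since O(n) grows faster than O(n^(1/3)), g(n) dominates.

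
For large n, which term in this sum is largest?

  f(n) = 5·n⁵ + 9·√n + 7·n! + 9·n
7·n!

Looking at each term:
  - 5·n⁵ is O(n⁵)
  - 9·√n is O(√n)
  - 7·n! is O(n!)
  - 9·n is O(n)

The term 7·n! (O(n!)) grows fastest and dominates all others.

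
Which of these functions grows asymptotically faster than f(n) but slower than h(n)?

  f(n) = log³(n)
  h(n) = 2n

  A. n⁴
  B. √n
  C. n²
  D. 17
B

We need g(n) with log³(n) = o(g(n)) and g(n) = o(2n), i.e. O(log³ n) ≺ g ≺ O(n).
Check each option:
  A. n⁴ — O(n⁴) does not grow strictly slower than h(n)
  B. √n — O(√n) is strictly between O(log³ n) and O(n) ✓
  C. n² — O(n²) does not grow strictly slower than h(n)
  D. 17 — O(1) does not grow strictly faster than f(n)

Only option B (√n) lies strictly between.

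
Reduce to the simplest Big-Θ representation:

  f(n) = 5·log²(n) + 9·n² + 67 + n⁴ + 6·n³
Θ(n⁴)

Order the terms by growth rate: 67 ≺ 5·log²(n) ≺ 9·n² ≺ 6·n³ ≺ n⁴.
The fastest-growing term n⁴ dominates as n → ∞; dropping its constant factor gives Θ(n⁴).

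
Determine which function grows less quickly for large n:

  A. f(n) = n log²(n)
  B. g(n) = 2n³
A

f(n) = n log²(n) is O(n log² n), while g(n) = 2n³ is O(n³).
Since O(n log² n) grows slower than O(n³), f(n) is dominated.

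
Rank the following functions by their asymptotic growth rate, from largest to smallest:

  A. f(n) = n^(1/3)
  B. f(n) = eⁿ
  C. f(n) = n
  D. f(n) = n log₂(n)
B > D > C > A

Comparing growth rates:
B = eⁿ is O(eⁿ)
D = n log₂(n) is O(n log n)
C = n is O(n)
A = n^(1/3) is O(n^(1/3))

Therefore, the order from fastest to slowest is: B > D > C > A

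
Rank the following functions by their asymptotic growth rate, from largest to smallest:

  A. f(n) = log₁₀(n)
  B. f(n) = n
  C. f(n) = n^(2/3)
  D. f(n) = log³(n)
B > C > D > A

Comparing growth rates:
B = n is O(n)
C = n^(2/3) is O(n^(2/3))
D = log³(n) is O(log³ n)
A = log₁₀(n) is O(log n)

Therefore, the order from fastest to slowest is: B > C > D > A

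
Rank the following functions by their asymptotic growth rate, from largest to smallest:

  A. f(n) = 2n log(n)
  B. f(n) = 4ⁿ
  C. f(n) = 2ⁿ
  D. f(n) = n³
B > C > D > A

Comparing growth rates:
B = 4ⁿ is O(4ⁿ)
C = 2ⁿ is O(2ⁿ)
D = n³ is O(n³)
A = 2n log(n) is O(n log n)

Therefore, the order from fastest to slowest is: B > C > D > A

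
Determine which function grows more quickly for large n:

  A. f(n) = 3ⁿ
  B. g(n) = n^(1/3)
A

f(n) = 3ⁿ is O(3ⁿ), while g(n) = n^(1/3) is O(n^(1/3)).
Since O(3ⁿ) grows faster than O(n^(1/3)), f(n) dominates.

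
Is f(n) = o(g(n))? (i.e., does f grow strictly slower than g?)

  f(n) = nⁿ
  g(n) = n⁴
False

f(n) = nⁿ is O(nⁿ), and g(n) = n⁴ is O(n⁴).
Since O(nⁿ) grows faster than or equal to O(n⁴), f(n) = o(g(n)) is false.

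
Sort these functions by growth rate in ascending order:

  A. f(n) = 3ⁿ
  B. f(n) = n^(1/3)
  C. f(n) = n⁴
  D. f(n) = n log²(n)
B < D < C < A

Comparing growth rates:
B = n^(1/3) is O(n^(1/3))
D = n log²(n) is O(n log² n)
C = n⁴ is O(n⁴)
A = 3ⁿ is O(3ⁿ)

Therefore, the order from slowest to fastest is: B < D < C < A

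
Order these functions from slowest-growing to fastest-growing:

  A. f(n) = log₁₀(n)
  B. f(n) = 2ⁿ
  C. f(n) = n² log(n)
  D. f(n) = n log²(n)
A < D < C < B

Comparing growth rates:
A = log₁₀(n) is O(log n)
D = n log²(n) is O(n log² n)
C = n² log(n) is O(n² log n)
B = 2ⁿ is O(2ⁿ)

Therefore, the order from slowest to fastest is: A < D < C < B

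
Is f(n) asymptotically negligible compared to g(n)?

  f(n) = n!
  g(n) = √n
False

f(n) = n! is O(n!), and g(n) = √n is O(√n).
Since O(n!) grows faster than or equal to O(√n), f(n) = o(g(n)) is false.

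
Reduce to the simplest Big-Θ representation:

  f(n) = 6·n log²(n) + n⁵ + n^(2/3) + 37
Θ(n⁵)

Order the terms by growth rate: 37 ≺ n^(2/3) ≺ 6·n log²(n) ≺ n⁵.
The fastest-growing term n⁵ dominates as n → ∞; dropping its constant factor gives Θ(n⁵).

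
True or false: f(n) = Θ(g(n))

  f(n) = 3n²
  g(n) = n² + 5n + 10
True

f(n) = 3n² and g(n) = n² + 5n + 10 are both O(n²).
Since they have the same asymptotic growth rate, f(n) = Θ(g(n)) is true.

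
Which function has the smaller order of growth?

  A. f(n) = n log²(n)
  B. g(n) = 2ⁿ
A

f(n) = n log²(n) is O(n log² n), while g(n) = 2ⁿ is O(2ⁿ).
Since O(n log² n) grows slower than O(2ⁿ), f(n) is dominated.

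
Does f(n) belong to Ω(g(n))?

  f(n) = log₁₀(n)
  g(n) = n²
False

f(n) = log₁₀(n) is O(log n), and g(n) = n² is O(n²).
Since O(log n) grows slower than O(n²), f(n) = Ω(g(n)) is false.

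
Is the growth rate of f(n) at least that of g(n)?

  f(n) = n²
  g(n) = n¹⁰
False

f(n) = n² is O(n²), and g(n) = n¹⁰ is O(n¹⁰).
Since O(n²) grows slower than O(n¹⁰), f(n) = Ω(g(n)) is false.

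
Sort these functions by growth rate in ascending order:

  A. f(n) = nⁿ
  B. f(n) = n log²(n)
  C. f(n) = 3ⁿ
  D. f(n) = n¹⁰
B < D < C < A

Comparing growth rates:
B = n log²(n) is O(n log² n)
D = n¹⁰ is O(n¹⁰)
C = 3ⁿ is O(3ⁿ)
A = nⁿ is O(nⁿ)

Therefore, the order from slowest to fastest is: B < D < C < A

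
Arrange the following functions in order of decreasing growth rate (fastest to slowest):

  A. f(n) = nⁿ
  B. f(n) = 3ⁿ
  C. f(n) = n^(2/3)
A > B > C

Comparing growth rates:
A = nⁿ is O(nⁿ)
B = 3ⁿ is O(3ⁿ)
C = n^(2/3) is O(n^(2/3))

Therefore, the order from fastest to slowest is: A > B > C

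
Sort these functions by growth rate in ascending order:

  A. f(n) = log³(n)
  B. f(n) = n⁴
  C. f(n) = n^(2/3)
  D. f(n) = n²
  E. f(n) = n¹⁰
A < C < D < B < E

Comparing growth rates:
A = log³(n) is O(log³ n)
C = n^(2/3) is O(n^(2/3))
D = n² is O(n²)
B = n⁴ is O(n⁴)
E = n¹⁰ is O(n¹⁰)

Therefore, the order from slowest to fastest is: A < C < D < B < E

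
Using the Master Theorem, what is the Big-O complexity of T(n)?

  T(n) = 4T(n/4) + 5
Θ(n)

Master Theorem: a = 4, b = 4, f(n) = 5.
Compute the critical exponent d = log₄(4) = 1.
Compare f(n) = Θ(1) against n^d:
  k = 0 < d = 1, so f(n) = O(n^(d-ε)) — Case 1.
  The recursion cost dominates: T(n) = Θ(n^d) = Θ(n).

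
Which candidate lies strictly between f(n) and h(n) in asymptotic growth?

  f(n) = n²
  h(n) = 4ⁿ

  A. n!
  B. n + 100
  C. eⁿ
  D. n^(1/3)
C

We need g(n) with n² = o(g(n)) and g(n) = o(4ⁿ), i.e. O(n²) ≺ g ≺ O(4ⁿ).
Check each option:
  A. n! — O(n!) does not grow strictly slower than h(n)
  B. n + 100 — O(n) does not grow strictly faster than f(n)
  C. eⁿ — O(eⁿ) is strictly between O(n²) and O(4ⁿ) ✓
  D. n^(1/3) — O(n^(1/3)) does not grow strictly faster than f(n)

Only option C (eⁿ) lies strictly between.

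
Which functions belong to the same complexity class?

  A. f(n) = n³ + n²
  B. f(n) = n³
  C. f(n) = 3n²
A and B

Examining each function:
  A. n³ + n² is O(n³)
  B. n³ is O(n³)
  C. 3n² is O(n²)

Functions A and B both have the same complexity class.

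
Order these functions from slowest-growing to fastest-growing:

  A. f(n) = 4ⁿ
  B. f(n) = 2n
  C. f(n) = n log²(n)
B < C < A

Comparing growth rates:
B = 2n is O(n)
C = n log²(n) is O(n log² n)
A = 4ⁿ is O(4ⁿ)

Therefore, the order from slowest to fastest is: B < C < A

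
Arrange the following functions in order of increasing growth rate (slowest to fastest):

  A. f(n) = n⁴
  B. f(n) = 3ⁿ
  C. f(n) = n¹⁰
A < C < B

Comparing growth rates:
A = n⁴ is O(n⁴)
C = n¹⁰ is O(n¹⁰)
B = 3ⁿ is O(3ⁿ)

Therefore, the order from slowest to fastest is: A < C < B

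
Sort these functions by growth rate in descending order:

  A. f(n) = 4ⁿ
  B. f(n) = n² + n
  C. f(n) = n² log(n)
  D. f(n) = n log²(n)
A > C > B > D

Comparing growth rates:
A = 4ⁿ is O(4ⁿ)
C = n² log(n) is O(n² log n)
B = n² + n is O(n²)
D = n log²(n) is O(n log² n)

Therefore, the order from fastest to slowest is: A > C > B > D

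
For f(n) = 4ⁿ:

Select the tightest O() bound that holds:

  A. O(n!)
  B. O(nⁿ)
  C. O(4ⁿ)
C

f(n) = 4ⁿ is O(4ⁿ).
All listed options are valid Big-O bounds (upper bounds),
but O(4ⁿ) is the tightest (smallest valid bound).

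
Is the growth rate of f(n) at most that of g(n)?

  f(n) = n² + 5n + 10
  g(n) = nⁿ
True

f(n) = n² + 5n + 10 is O(n²), and g(n) = nⁿ is O(nⁿ).
Since O(n²) ⊆ O(nⁿ) (f grows no faster than g), f(n) = O(g(n)) is true.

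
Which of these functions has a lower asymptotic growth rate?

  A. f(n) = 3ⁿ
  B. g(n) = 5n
B

f(n) = 3ⁿ is O(3ⁿ), while g(n) = 5n is O(n).
Since O(n) grows slower than O(3ⁿ), g(n) is dominated.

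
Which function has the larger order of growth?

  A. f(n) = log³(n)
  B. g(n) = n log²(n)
B

f(n) = log³(n) is O(log³ n), while g(n) = n log²(n) is O(n log² n).
Since O(n log² n) grows faster than O(log³ n), g(n) dominates.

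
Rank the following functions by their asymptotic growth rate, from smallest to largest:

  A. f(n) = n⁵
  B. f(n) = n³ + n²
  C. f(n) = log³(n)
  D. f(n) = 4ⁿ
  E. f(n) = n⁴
C < B < E < A < D

Comparing growth rates:
C = log³(n) is O(log³ n)
B = n³ + n² is O(n³)
E = n⁴ is O(n⁴)
A = n⁵ is O(n⁵)
D = 4ⁿ is O(4ⁿ)

Therefore, the order from slowest to fastest is: C < B < E < A < D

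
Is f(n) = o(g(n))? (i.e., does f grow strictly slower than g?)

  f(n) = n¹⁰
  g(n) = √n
False

f(n) = n¹⁰ is O(n¹⁰), and g(n) = √n is O(√n).
Since O(n¹⁰) grows faster than or equal to O(√n), f(n) = o(g(n)) is false.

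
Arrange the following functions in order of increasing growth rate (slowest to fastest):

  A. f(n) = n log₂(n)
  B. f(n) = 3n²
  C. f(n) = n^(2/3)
C < A < B

Comparing growth rates:
C = n^(2/3) is O(n^(2/3))
A = n log₂(n) is O(n log n)
B = 3n² is O(n²)

Therefore, the order from slowest to fastest is: C < A < B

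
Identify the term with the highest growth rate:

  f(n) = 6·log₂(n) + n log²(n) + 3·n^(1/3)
n log²(n)

Looking at each term:
  - 6·log₂(n) is O(log n)
  - n log²(n) is O(n log² n)
  - 3·n^(1/3) is O(n^(1/3))

The term n log²(n) (O(n log² n)) grows fastest and dominates all others.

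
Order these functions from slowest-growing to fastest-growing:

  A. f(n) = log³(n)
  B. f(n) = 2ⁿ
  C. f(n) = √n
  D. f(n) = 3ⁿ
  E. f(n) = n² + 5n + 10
A < C < E < B < D

Comparing growth rates:
A = log³(n) is O(log³ n)
C = √n is O(√n)
E = n² + 5n + 10 is O(n²)
B = 2ⁿ is O(2ⁿ)
D = 3ⁿ is O(3ⁿ)

Therefore, the order from slowest to fastest is: A < C < E < B < D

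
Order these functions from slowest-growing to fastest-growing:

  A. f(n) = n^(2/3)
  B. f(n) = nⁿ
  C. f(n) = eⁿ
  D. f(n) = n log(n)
A < D < C < B

Comparing growth rates:
A = n^(2/3) is O(n^(2/3))
D = n log(n) is O(n log n)
C = eⁿ is O(eⁿ)
B = nⁿ is O(nⁿ)

Therefore, the order from slowest to fastest is: A < D < C < B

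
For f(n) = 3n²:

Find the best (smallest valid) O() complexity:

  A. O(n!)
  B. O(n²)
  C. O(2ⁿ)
B

f(n) = 3n² is O(n²).
All listed options are valid Big-O bounds (upper bounds),
but O(n²) is the tightest (smallest valid bound).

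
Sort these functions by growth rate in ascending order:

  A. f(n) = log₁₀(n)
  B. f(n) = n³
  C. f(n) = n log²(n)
A < C < B

Comparing growth rates:
A = log₁₀(n) is O(log n)
C = n log²(n) is O(n log² n)
B = n³ is O(n³)

Therefore, the order from slowest to fastest is: A < C < B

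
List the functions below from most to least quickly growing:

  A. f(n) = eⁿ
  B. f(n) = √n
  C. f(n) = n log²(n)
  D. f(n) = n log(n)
A > C > D > B

Comparing growth rates:
A = eⁿ is O(eⁿ)
C = n log²(n) is O(n log² n)
D = n log(n) is O(n log n)
B = √n is O(√n)

Therefore, the order from fastest to slowest is: A > C > D > B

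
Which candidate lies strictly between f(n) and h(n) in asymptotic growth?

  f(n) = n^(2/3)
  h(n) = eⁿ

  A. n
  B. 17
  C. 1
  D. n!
A

We need g(n) with n^(2/3) = o(g(n)) and g(n) = o(eⁿ), i.e. O(n^(2/3)) ≺ g ≺ O(eⁿ).
Check each option:
  A. n — O(n) is strictly between O(n^(2/3)) and O(eⁿ) ✓
  B. 17 — O(1) does not grow strictly faster than f(n)
  C. 1 — O(1) does not grow strictly faster than f(n)
  D. n! — O(n!) does not grow strictly slower than h(n)

Only option A (n) lies strictly between.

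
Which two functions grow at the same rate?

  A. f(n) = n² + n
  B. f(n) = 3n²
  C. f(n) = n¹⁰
A and B

Examining each function:
  A. n² + n is O(n²)
  B. 3n² is O(n²)
  C. n¹⁰ is O(n¹⁰)

Functions A and B both have the same complexity class.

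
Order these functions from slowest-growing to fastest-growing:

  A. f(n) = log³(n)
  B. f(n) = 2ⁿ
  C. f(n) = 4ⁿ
A < B < C

Comparing growth rates:
A = log³(n) is O(log³ n)
B = 2ⁿ is O(2ⁿ)
C = 4ⁿ is O(4ⁿ)

Therefore, the order from slowest to fastest is: A < B < C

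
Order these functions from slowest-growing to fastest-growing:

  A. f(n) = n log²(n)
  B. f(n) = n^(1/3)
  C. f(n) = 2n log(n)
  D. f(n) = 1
D < B < C < A

Comparing growth rates:
D = 1 is O(1)
B = n^(1/3) is O(n^(1/3))
C = 2n log(n) is O(n log n)
A = n log²(n) is O(n log² n)

Therefore, the order from slowest to fastest is: D < B < C < A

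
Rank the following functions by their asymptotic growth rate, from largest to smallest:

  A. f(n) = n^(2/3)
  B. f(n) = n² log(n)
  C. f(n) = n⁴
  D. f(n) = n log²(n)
C > B > D > A

Comparing growth rates:
C = n⁴ is O(n⁴)
B = n² log(n) is O(n² log n)
D = n log²(n) is O(n log² n)
A = n^(2/3) is O(n^(2/3))

Therefore, the order from fastest to slowest is: C > B > D > A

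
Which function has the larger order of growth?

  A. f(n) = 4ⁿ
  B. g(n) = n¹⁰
A

f(n) = 4ⁿ is O(4ⁿ), while g(n) = n¹⁰ is O(n¹⁰).
Since O(4ⁿ) grows faster than O(n¹⁰), f(n) dominates.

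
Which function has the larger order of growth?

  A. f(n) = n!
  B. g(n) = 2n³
A

f(n) = n! is O(n!), while g(n) = 2n³ is O(n³).
Since O(n!) grows faster than O(n³), f(n) dominates.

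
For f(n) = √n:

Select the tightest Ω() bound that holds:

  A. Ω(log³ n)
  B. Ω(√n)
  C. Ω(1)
B

f(n) = √n is Ω(√n).
All listed options are valid Big-Ω bounds (lower bounds),
but Ω(√n) is the tightest (largest valid bound).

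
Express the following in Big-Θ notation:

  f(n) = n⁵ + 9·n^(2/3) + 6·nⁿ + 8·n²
Θ(nⁿ)

Order the terms by growth rate: 9·n^(2/3) ≺ 8·n² ≺ n⁵ ≺ 6·nⁿ.
The fastest-growing term 6·nⁿ dominates as n → ∞; dropping its constant factor gives Θ(nⁿ).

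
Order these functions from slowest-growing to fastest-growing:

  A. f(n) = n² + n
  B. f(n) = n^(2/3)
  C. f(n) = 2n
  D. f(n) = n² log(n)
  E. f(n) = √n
E < B < C < A < D

Comparing growth rates:
E = √n is O(√n)
B = n^(2/3) is O(n^(2/3))
C = 2n is O(n)
A = n² + n is O(n²)
D = n² log(n) is O(n² log n)

Therefore, the order from slowest to fastest is: E < B < C < A < D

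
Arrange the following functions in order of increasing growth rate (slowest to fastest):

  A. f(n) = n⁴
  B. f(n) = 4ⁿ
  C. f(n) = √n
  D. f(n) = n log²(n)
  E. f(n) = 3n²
C < D < E < A < B

Comparing growth rates:
C = √n is O(√n)
D = n log²(n) is O(n log² n)
E = 3n² is O(n²)
A = n⁴ is O(n⁴)
B = 4ⁿ is O(4ⁿ)

Therefore, the order from slowest to fastest is: C < D < E < A < B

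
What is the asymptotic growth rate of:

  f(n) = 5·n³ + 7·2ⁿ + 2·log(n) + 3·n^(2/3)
Θ(2ⁿ)

Order the terms by growth rate: 2·log(n) ≺ 3·n^(2/3) ≺ 5·n³ ≺ 7·2ⁿ.
The fastest-growing term 7·2ⁿ dominates as n → ∞; dropping its constant factor gives Θ(2ⁿ).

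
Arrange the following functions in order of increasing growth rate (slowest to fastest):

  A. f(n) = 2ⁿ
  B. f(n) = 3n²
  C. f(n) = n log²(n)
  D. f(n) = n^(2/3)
D < C < B < A

Comparing growth rates:
D = n^(2/3) is O(n^(2/3))
C = n log²(n) is O(n log² n)
B = 3n² is O(n²)
A = 2ⁿ is O(2ⁿ)

Therefore, the order from slowest to fastest is: D < C < B < A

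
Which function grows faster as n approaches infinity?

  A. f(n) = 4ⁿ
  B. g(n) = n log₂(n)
A

f(n) = 4ⁿ is O(4ⁿ), while g(n) = n log₂(n) is O(n log n).
Since O(4ⁿ) grows faster than O(n log n), f(n) dominates.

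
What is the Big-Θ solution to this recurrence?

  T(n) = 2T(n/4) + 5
Θ(n^log₄(2))

Master Theorem: a = 2, b = 4, f(n) = 5.
Compute the critical exponent d = log₄(2) = 0.500.
Compare f(n) = Θ(1) against n^d:
  k = 0 < d = 0.500, so f(n) = O(n^(d-ε)) — Case 1.
  The recursion cost dominates: T(n) = Θ(n^d) = Θ(n^log₄(2)).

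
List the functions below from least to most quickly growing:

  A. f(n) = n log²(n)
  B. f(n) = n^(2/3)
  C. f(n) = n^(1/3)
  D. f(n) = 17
D < C < B < A

Comparing growth rates:
D = 17 is O(1)
C = n^(1/3) is O(n^(1/3))
B = n^(2/3) is O(n^(2/3))
A = n log²(n) is O(n log² n)

Therefore, the order from slowest to fastest is: D < C < B < A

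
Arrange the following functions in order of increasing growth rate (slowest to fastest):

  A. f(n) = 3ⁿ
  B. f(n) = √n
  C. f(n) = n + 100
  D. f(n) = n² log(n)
B < C < D < A

Comparing growth rates:
B = √n is O(√n)
C = n + 100 is O(n)
D = n² log(n) is O(n² log n)
A = 3ⁿ is O(3ⁿ)

Therefore, the order from slowest to fastest is: B < C < D < A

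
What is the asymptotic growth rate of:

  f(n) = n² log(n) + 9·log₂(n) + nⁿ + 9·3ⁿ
Θ(nⁿ)

Order the terms by growth rate: 9·log₂(n) ≺ n² log(n) ≺ 9·3ⁿ ≺ nⁿ.
The fastest-growing term nⁿ dominates as n → ∞; dropping its constant factor gives Θ(nⁿ).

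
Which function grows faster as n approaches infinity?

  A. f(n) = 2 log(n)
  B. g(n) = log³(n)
B

f(n) = 2 log(n) is O(log n), while g(n) = log³(n) is O(log³ n).
Since O(log³ n) grows faster than O(log n), g(n) dominates.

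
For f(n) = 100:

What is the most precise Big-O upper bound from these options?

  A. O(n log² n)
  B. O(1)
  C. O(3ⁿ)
B

f(n) = 100 is O(1).
All listed options are valid Big-O bounds (upper bounds),
but O(1) is the tightest (smallest valid bound).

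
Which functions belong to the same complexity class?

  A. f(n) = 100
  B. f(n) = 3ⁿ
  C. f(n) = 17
A and C

Examining each function:
  A. 100 is O(1)
  B. 3ⁿ is O(3ⁿ)
  C. 17 is O(1)

Functions A and C both have the same complexity class.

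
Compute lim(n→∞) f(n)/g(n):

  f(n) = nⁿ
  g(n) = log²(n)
∞

Since nⁿ (O(nⁿ)) grows faster than log²(n) (O(log² n)),
the ratio f(n)/g(n) → ∞ as n → ∞.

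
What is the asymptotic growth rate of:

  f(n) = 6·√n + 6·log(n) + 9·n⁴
Θ(n⁴)

Order the terms by growth rate: 6·log(n) ≺ 6·√n ≺ 9·n⁴.
The fastest-growing term 9·n⁴ dominates as n → ∞; dropping its constant factor gives Θ(n⁴).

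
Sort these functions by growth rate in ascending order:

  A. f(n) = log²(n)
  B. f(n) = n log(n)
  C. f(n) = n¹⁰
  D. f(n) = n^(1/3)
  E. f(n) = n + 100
A < D < E < B < C

Comparing growth rates:
A = log²(n) is O(log² n)
D = n^(1/3) is O(n^(1/3))
E = n + 100 is O(n)
B = n log(n) is O(n log n)
C = n¹⁰ is O(n¹⁰)

Therefore, the order from slowest to fastest is: A < D < E < B < C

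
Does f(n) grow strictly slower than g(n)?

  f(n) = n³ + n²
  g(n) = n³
False

f(n) = n³ + n² is O(n³), and g(n) = n³ is O(n³).
Since they have the same growth rate, f(n) = o(g(n)) is false.
(f = o(g) requires f to grow strictly slower, not equal.)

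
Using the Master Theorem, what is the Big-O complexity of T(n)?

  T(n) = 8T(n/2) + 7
Θ(n³)

Master Theorem: a = 8, b = 2, f(n) = 7.
Compute the critical exponent d = log₂(8) = 3.
Compare f(n) = Θ(1) against n^d:
  k = 0 < d = 3, so f(n) = O(n^(d-ε)) — Case 1.
  The recursion cost dominates: T(n) = Θ(n^d) = Θ(n³).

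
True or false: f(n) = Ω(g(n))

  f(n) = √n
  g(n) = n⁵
False

f(n) = √n is O(√n), and g(n) = n⁵ is O(n⁵).
Since O(√n) grows slower than O(n⁵), f(n) = Ω(g(n)) is false.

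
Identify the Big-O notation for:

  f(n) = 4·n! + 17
O(n!)

The dominant term in 4·n! + 17 is 4·n!, which is Θ(n!).
Lower-order terms (17) are asymptotically negligible.
Constants are absorbed, so the tightest bound is O(n!).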